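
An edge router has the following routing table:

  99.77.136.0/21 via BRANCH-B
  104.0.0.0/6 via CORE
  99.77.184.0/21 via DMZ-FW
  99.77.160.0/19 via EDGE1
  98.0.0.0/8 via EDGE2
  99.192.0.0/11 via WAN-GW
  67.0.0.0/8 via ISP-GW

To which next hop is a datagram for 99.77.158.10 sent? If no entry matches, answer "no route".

No entry's prefix contains 99.77.158.10; there is no default route.

no route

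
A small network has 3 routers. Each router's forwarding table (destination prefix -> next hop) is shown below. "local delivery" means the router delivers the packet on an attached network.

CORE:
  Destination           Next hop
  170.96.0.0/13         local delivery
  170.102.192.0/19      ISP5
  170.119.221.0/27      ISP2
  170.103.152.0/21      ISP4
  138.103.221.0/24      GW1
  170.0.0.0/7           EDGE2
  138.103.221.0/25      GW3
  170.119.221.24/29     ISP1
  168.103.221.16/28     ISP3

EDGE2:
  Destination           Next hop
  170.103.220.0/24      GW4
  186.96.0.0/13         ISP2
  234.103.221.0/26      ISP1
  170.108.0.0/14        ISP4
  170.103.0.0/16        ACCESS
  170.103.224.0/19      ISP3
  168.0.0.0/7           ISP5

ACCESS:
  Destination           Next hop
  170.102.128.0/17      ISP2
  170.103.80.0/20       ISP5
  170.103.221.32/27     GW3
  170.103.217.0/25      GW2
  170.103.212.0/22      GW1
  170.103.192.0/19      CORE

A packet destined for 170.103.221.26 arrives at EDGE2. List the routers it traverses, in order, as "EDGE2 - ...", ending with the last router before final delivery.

At EDGE2: longest match for 170.103.221.26 is 170.103.0.0/16 -> ACCESS
At ACCESS: longest match for 170.103.221.26 is 170.103.192.0/19 -> CORE
At CORE: longest match for 170.103.221.26 is 170.96.0.0/13 -> local delivery

EDGE2 - ACCESS - CORE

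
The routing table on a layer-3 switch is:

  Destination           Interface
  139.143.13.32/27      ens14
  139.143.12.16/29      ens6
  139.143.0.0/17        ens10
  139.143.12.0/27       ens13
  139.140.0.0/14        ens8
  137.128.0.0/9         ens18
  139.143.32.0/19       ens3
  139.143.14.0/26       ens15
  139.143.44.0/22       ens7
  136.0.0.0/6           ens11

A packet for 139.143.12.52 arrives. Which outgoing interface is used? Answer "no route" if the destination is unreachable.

Routes whose prefix contains 139.143.12.52:
  136.0.0.0/6 (136.0.0.0 - 139.255.255.255) -> ens11
  139.140.0.0/14 (139.140.0.0 - 139.143.255.255) -> ens8
  139.143.0.0/17 (139.143.0.0 - 139.143.127.255) -> ens10
More-specific entries that do NOT match:
  139.143.12.16/29 (139.143.12.16 - 139.143.12.23) does not contain 139.143.12.52
  139.143.13.32/27 (139.143.13.32 - 139.143.13.63) does not contain 139.143.12.52
  139.143.12.0/27 (139.143.12.0 - 139.143.12.31) does not contain 139.143.12.52
  139.143.14.0/26 (139.143.14.0 - 139.143.14.63) does not contain 139.143.12.52
  139.143.44.0/22 (139.143.44.0 - 139.143.47.255) does not contain 139.143.12.52
  139.143.32.0/19 (139.143.32.0 - 139.143.63.255) does not contain 139.143.12.52
Longest matching prefix is /17 -> interface ens10.

ens10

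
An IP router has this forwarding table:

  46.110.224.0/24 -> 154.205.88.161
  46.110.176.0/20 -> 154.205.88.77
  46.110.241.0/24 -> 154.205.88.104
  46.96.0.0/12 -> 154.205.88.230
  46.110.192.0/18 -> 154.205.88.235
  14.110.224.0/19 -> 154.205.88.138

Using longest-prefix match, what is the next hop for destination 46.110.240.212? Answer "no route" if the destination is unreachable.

154.205.88.235

Routes whose prefix contains 46.110.240.212:
  46.96.0.0/12 (46.96.0.0 - 46.111.255.255) -> 154.205.88.230
  46.110.192.0/18 (46.110.192.0 - 46.110.255.255) -> 154.205.88.235
More-specific entries that do NOT match:
  46.110.224.0/24 (46.110.224.0 - 46.110.224.255) does not contain 46.110.240.212
  46.110.241.0/24 (46.110.241.0 - 46.110.241.255) does not contain 46.110.240.212
  46.110.176.0/20 (46.110.176.0 - 46.110.191.255) does not contain 46.110.240.212
  14.110.224.0/19 (14.110.224.0 - 14.110.255.255) does not contain 46.110.240.212
Longest matching prefix is /18 -> next hop 154.205.88.235.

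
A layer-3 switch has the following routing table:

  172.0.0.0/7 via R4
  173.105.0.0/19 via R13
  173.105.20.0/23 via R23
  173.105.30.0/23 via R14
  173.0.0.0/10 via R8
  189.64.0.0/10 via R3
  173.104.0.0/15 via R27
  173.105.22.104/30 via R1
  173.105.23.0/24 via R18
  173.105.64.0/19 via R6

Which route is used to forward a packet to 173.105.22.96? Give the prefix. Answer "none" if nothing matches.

Entries matching 173.105.22.96:
  172.0.0.0/7 (172.0.0.0 - 173.255.255.255)
  173.104.0.0/15 (173.104.0.0 - 173.105.255.255)
  173.105.0.0/19 (173.105.0.0 - 173.105.31.255)
Most specific is 173.105.0.0/19.

173.105.0.0/19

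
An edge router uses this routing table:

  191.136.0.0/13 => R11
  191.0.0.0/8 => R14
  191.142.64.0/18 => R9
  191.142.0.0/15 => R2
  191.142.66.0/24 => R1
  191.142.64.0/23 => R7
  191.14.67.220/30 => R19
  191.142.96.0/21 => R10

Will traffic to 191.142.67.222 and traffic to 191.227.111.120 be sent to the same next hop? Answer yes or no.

no

191.142.67.222: longest match 191.142.64.0/18 -> R9
191.227.111.120: longest match 191.0.0.0/8 -> R14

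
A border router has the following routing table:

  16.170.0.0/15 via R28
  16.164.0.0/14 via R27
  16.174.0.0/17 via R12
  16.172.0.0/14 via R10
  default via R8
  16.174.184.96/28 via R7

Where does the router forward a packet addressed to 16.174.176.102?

Routes whose prefix contains 16.174.176.102:
  0.0.0.0/0 (default, matches everything) -> R8
  16.172.0.0/14 (16.172.0.0 - 16.175.255.255) -> R10
More-specific entries that do NOT match:
  16.174.184.96/28 (16.174.184.96 - 16.174.184.111) does not contain 16.174.176.102
  16.174.0.0/17 (16.174.0.0 - 16.174.127.255) does not contain 16.174.176.102
  16.170.0.0/15 (16.170.0.0 - 16.171.255.255) does not contain 16.174.176.102
Longest matching prefix is /14 -> next hop R10.

R10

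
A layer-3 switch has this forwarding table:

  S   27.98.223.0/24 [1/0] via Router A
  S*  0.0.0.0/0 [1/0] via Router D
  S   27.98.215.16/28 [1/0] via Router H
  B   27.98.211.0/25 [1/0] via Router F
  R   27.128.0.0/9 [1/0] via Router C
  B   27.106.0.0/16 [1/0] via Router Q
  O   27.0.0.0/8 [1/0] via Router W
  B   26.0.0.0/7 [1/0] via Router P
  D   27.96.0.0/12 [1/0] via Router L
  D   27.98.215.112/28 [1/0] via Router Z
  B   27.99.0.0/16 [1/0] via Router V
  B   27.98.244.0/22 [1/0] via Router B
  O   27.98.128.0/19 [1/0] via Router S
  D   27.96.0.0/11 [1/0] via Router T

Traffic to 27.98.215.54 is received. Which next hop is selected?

Router L

Routes whose prefix contains 27.98.215.54:
  0.0.0.0/0 (default, matches everything) -> Router D
  26.0.0.0/7 (26.0.0.0 - 27.255.255.255) -> Router P
  27.0.0.0/8 (27.0.0.0 - 27.255.255.255) -> Router W
  27.96.0.0/11 (27.96.0.0 - 27.127.255.255) -> Router T
  27.96.0.0/12 (27.96.0.0 - 27.111.255.255) -> Router L
More-specific entries that do NOT match:
  27.98.215.16/28 (27.98.215.16 - 27.98.215.31) does not contain 27.98.215.54
  27.98.215.112/28 (27.98.215.112 - 27.98.215.127) does not contain 27.98.215.54
  27.98.211.0/25 (27.98.211.0 - 27.98.211.127) does not contain 27.98.215.54
  27.98.223.0/24 (27.98.223.0 - 27.98.223.255) does not contain 27.98.215.54
  27.98.244.0/22 (27.98.244.0 - 27.98.247.255) does not contain 27.98.215.54
  27.98.128.0/19 (27.98.128.0 - 27.98.159.255) does not contain 27.98.215.54
  27.106.0.0/16 (27.106.0.0 - 27.106.255.255) does not contain 27.98.215.54
  27.99.0.0/16 (27.99.0.0 - 27.99.255.255) does not contain 27.98.215.54
Longest matching prefix is /12 -> next hop Router L.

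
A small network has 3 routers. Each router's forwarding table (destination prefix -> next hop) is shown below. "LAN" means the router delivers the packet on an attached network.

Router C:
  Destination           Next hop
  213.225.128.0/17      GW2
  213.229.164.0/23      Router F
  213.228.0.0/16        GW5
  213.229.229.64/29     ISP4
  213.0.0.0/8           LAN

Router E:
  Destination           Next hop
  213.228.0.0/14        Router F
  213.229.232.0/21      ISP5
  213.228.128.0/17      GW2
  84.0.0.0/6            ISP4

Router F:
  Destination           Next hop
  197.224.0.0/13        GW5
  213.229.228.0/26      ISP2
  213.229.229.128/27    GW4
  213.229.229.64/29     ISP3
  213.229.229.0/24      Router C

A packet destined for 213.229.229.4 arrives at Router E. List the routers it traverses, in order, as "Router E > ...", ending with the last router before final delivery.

Router E > Router F > Router C

At Router E: longest match for 213.229.229.4 is 213.228.0.0/14 -> Router F
At Router F: longest match for 213.229.229.4 is 213.229.229.0/24 -> Router C
At Router C: longest match for 213.229.229.4 is 213.0.0.0/8 -> LAN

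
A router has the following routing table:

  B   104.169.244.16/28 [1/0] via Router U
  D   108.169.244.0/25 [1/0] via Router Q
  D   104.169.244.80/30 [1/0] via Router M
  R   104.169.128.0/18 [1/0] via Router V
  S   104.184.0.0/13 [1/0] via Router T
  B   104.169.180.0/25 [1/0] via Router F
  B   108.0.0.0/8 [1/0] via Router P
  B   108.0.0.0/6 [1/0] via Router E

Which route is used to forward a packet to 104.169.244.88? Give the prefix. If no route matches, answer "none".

104.169.244.88 is outside every listed prefix and there is no default route.

none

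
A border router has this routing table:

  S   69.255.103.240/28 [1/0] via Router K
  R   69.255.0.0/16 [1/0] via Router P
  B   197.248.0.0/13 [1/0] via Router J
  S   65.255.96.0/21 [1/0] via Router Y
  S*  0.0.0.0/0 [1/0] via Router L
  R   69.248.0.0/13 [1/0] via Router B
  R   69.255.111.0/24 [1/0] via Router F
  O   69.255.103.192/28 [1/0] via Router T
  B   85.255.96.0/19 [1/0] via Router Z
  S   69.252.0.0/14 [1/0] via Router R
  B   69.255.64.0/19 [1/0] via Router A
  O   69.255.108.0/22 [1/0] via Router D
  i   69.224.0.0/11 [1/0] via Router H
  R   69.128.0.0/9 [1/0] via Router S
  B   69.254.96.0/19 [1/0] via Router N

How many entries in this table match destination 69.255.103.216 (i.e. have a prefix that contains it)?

Prefixes containing 69.255.103.216:
  0.0.0.0/0 (default, matches everything)
  69.128.0.0/9 (69.128.0.0 - 69.255.255.255)
  69.224.0.0/11 (69.224.0.0 - 69.255.255.255)
  69.248.0.0/13 (69.248.0.0 - 69.255.255.255)
  69.252.0.0/14 (69.252.0.0 - 69.255.255.255)
  69.255.0.0/16 (69.255.0.0 - 69.255.255.255)
Total matching entries: 6.

6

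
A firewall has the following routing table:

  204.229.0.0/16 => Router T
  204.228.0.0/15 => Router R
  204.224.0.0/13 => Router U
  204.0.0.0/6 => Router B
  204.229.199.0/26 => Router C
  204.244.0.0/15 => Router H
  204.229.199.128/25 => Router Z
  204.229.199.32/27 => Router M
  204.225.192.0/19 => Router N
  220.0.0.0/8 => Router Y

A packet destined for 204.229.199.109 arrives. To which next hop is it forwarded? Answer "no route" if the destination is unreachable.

Routes whose prefix contains 204.229.199.109:
  204.0.0.0/6 (204.0.0.0 - 207.255.255.255) -> Router B
  204.224.0.0/13 (204.224.0.0 - 204.231.255.255) -> Router U
  204.228.0.0/15 (204.228.0.0 - 204.229.255.255) -> Router R
  204.229.0.0/16 (204.229.0.0 - 204.229.255.255) -> Router T
More-specific entries that do NOT match:
  204.229.199.32/27 (204.229.199.32 - 204.229.199.63) does not contain 204.229.199.109
  204.229.199.0/26 (204.229.199.0 - 204.229.199.63) does not contain 204.229.199.109
  204.229.199.128/25 (204.229.199.128 - 204.229.199.255) does not contain 204.229.199.109
  204.225.192.0/19 (204.225.192.0 - 204.225.223.255) does not contain 204.229.199.109
Longest matching prefix is /16 -> next hop Router T.

Router T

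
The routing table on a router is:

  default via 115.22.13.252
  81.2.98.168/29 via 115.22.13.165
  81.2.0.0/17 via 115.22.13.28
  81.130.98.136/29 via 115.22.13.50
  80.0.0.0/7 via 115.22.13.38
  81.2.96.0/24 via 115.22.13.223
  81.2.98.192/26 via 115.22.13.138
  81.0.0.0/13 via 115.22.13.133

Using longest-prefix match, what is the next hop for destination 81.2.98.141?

Routes whose prefix contains 81.2.98.141:
  0.0.0.0/0 (default, matches everything) -> 115.22.13.252
  80.0.0.0/7 (80.0.0.0 - 81.255.255.255) -> 115.22.13.38
  81.0.0.0/13 (81.0.0.0 - 81.7.255.255) -> 115.22.13.133
  81.2.0.0/17 (81.2.0.0 - 81.2.127.255) -> 115.22.13.28
More-specific entries that do NOT match:
  81.2.98.168/29 (81.2.98.168 - 81.2.98.175) does not contain 81.2.98.141
  81.130.98.136/29 (81.130.98.136 - 81.130.98.143) does not contain 81.2.98.141
  81.2.98.192/26 (81.2.98.192 - 81.2.98.255) does not contain 81.2.98.141
  81.2.96.0/24 (81.2.96.0 - 81.2.96.255) does not contain 81.2.98.141
Longest matching prefix is /17 -> next hop 115.22.13.28.

115.22.13.28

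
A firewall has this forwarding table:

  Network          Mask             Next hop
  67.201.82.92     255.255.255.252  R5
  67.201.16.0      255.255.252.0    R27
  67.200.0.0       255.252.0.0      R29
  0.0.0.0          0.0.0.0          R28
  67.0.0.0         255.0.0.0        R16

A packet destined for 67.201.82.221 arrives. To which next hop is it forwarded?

Routes whose prefix contains 67.201.82.221:
  0.0.0.0/0 (default, matches everything) -> R28
  67.0.0.0/8 (67.0.0.0 - 67.255.255.255) -> R16
  67.200.0.0/14 (67.200.0.0 - 67.203.255.255) -> R29
More-specific entries that do NOT match:
  67.201.82.92/30 (67.201.82.92 - 67.201.82.95) does not contain 67.201.82.221
  67.201.16.0/22 (67.201.16.0 - 67.201.19.255) does not contain 67.201.82.221
Longest matching prefix is /14 -> next hop R29.

R29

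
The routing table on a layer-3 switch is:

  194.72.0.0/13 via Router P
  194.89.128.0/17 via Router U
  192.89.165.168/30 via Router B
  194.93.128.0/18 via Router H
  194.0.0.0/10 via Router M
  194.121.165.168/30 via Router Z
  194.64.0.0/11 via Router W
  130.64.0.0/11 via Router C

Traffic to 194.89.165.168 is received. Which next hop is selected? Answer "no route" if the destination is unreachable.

Router U

Routes whose prefix contains 194.89.165.168:
  194.64.0.0/11 (194.64.0.0 - 194.95.255.255) -> Router W
  194.89.128.0/17 (194.89.128.0 - 194.89.255.255) -> Router U
More-specific entries that do NOT match:
  192.89.165.168/30 (192.89.165.168 - 192.89.165.171) does not contain 194.89.165.168
  194.121.165.168/30 (194.121.165.168 - 194.121.165.171) does not contain 194.89.165.168
  194.93.128.0/18 (194.93.128.0 - 194.93.191.255) does not contain 194.89.165.168
Longest matching prefix is /17 -> next hop Router U.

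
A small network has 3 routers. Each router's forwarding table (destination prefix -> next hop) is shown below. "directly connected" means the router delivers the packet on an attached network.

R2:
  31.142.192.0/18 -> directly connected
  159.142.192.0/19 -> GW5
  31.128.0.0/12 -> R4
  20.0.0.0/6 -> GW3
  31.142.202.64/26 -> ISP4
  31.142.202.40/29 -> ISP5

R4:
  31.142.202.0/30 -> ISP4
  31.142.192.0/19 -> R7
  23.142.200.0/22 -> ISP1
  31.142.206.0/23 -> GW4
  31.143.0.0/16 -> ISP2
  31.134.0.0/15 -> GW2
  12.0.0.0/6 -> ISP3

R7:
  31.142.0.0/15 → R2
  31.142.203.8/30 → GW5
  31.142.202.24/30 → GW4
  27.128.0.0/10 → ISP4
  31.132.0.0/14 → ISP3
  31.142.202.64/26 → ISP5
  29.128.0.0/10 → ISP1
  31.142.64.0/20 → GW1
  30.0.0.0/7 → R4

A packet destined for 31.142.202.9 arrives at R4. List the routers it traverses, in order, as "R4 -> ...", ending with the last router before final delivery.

R4 -> R7 -> R2

At R4: longest match for 31.142.202.9 is 31.142.192.0/19 -> R7
At R7: longest match for 31.142.202.9 is 31.142.0.0/15 -> R2
At R2: longest match for 31.142.202.9 is 31.142.192.0/18 -> directly connected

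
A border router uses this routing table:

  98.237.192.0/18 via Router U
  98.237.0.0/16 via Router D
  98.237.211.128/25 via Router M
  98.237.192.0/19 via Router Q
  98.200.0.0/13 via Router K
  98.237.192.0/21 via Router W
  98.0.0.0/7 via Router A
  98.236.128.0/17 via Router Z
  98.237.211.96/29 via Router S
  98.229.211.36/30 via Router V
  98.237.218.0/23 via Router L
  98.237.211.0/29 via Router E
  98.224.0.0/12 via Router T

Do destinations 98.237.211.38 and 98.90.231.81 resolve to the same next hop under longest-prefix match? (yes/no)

no

98.237.211.38: longest match 98.237.192.0/19 -> Router Q
98.90.231.81: longest match 98.0.0.0/7 -> Router A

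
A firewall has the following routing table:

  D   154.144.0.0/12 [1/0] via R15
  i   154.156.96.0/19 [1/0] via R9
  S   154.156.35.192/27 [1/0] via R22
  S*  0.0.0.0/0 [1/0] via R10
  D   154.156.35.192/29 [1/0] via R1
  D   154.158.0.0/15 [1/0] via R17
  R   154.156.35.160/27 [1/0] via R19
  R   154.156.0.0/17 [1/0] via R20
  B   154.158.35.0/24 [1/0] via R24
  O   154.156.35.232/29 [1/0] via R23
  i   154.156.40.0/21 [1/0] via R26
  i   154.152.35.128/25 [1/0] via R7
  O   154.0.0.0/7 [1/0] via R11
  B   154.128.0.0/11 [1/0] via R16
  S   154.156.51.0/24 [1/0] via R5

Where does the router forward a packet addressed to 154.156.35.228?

R20

Routes whose prefix contains 154.156.35.228:
  0.0.0.0/0 (default, matches everything) -> R10
  154.0.0.0/7 (154.0.0.0 - 155.255.255.255) -> R11
  154.128.0.0/11 (154.128.0.0 - 154.159.255.255) -> R16
  154.144.0.0/12 (154.144.0.0 - 154.159.255.255) -> R15
  154.156.0.0/17 (154.156.0.0 - 154.156.127.255) -> R20
More-specific entries that do NOT match:
  154.156.35.192/29 (154.156.35.192 - 154.156.35.199) does not contain 154.156.35.228
  154.156.35.232/29 (154.156.35.232 - 154.156.35.239) does not contain 154.156.35.228
  154.156.35.192/27 (154.156.35.192 - 154.156.35.223) does not contain 154.156.35.228
  154.156.35.160/27 (154.156.35.160 - 154.156.35.191) does not contain 154.156.35.228
  154.152.35.128/25 (154.152.35.128 - 154.152.35.255) does not contain 154.156.35.228
  154.158.35.0/24 (154.158.35.0 - 154.158.35.255) does not contain 154.156.35.228
  154.156.51.0/24 (154.156.51.0 - 154.156.51.255) does not contain 154.156.35.228
  154.156.40.0/21 (154.156.40.0 - 154.156.47.255) does not contain 154.156.35.228
  154.156.96.0/19 (154.156.96.0 - 154.156.127.255) does not contain 154.156.35.228
Longest matching prefix is /17 -> next hop R20.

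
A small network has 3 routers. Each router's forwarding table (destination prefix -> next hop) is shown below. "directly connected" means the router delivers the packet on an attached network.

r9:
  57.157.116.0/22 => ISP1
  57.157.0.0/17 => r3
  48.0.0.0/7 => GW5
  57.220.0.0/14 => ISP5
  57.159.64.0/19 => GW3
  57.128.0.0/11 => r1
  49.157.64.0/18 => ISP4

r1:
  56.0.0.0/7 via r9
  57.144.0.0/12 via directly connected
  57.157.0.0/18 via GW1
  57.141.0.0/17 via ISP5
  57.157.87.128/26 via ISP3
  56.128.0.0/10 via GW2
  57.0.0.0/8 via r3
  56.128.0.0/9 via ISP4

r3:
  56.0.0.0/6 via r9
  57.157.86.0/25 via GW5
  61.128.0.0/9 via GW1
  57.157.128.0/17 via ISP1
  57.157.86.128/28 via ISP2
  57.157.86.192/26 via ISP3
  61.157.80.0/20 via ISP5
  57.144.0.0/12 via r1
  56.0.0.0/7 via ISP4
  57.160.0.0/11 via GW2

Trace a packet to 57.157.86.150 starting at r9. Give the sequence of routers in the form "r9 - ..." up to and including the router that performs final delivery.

At r9: longest match for 57.157.86.150 is 57.157.0.0/17 -> r3
At r3: longest match for 57.157.86.150 is 57.144.0.0/12 -> r1
At r1: longest match for 57.157.86.150 is 57.144.0.0/12 -> directly connected

r9 - r3 - r1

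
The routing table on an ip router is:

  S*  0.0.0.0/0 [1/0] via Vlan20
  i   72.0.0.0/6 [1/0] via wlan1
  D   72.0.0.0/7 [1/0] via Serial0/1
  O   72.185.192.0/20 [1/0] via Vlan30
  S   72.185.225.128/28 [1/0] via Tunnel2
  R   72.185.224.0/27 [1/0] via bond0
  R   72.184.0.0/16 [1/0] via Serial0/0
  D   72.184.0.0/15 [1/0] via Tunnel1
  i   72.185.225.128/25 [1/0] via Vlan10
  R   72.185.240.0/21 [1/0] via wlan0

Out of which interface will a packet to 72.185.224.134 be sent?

Tunnel1

Routes whose prefix contains 72.185.224.134:
  0.0.0.0/0 (default, matches everything) -> Vlan20
  72.0.0.0/6 (72.0.0.0 - 75.255.255.255) -> wlan1
  72.0.0.0/7 (72.0.0.0 - 73.255.255.255) -> Serial0/1
  72.184.0.0/15 (72.184.0.0 - 72.185.255.255) -> Tunnel1
More-specific entries that do NOT match:
  72.185.225.128/28 (72.185.225.128 - 72.185.225.143) does not contain 72.185.224.134
  72.185.224.0/27 (72.185.224.0 - 72.185.224.31) does not contain 72.185.224.134
  72.185.225.128/25 (72.185.225.128 - 72.185.225.255) does not contain 72.185.224.134
  72.185.240.0/21 (72.185.240.0 - 72.185.247.255) does not contain 72.185.224.134
  72.185.192.0/20 (72.185.192.0 - 72.185.207.255) does not contain 72.185.224.134
  72.184.0.0/16 (72.184.0.0 - 72.184.255.255) does not contain 72.185.224.134
Longest matching prefix is /15 -> interface Tunnel1.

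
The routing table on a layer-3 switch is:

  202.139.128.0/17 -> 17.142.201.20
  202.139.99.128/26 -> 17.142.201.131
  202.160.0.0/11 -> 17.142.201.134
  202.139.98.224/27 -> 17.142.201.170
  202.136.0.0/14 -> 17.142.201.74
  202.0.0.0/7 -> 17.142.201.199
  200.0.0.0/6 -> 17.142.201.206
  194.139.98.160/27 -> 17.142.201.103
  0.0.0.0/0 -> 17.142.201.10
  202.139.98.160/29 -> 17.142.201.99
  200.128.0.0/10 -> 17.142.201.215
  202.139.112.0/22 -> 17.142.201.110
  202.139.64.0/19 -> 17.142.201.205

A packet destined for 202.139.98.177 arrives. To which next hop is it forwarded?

17.142.201.74

Routes whose prefix contains 202.139.98.177:
  0.0.0.0/0 (default, matches everything) -> 17.142.201.10
  200.0.0.0/6 (200.0.0.0 - 203.255.255.255) -> 17.142.201.206
  202.0.0.0/7 (202.0.0.0 - 203.255.255.255) -> 17.142.201.199
  202.136.0.0/14 (202.136.0.0 - 202.139.255.255) -> 17.142.201.74
More-specific entries that do NOT match:
  202.139.98.160/29 (202.139.98.160 - 202.139.98.167) does not contain 202.139.98.177
  202.139.98.224/27 (202.139.98.224 - 202.139.98.255) does not contain 202.139.98.177
  194.139.98.160/27 (194.139.98.160 - 194.139.98.191) does not contain 202.139.98.177
  202.139.99.128/26 (202.139.99.128 - 202.139.99.191) does not contain 202.139.98.177
  202.139.112.0/22 (202.139.112.0 - 202.139.115.255) does not contain 202.139.98.177
  202.139.64.0/19 (202.139.64.0 - 202.139.95.255) does not contain 202.139.98.177
  202.139.128.0/17 (202.139.128.0 - 202.139.255.255) does not contain 202.139.98.177
Longest matching prefix is /14 -> next hop 17.142.201.74.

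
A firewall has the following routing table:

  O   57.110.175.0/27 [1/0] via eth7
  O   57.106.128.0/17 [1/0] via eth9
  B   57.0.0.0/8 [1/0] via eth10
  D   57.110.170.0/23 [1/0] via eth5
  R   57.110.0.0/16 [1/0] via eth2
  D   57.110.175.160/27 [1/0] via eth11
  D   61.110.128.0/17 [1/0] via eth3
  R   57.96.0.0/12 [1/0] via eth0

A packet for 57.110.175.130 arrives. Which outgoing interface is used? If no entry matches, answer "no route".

Routes whose prefix contains 57.110.175.130:
  57.0.0.0/8 (57.0.0.0 - 57.255.255.255) -> eth10
  57.96.0.0/12 (57.96.0.0 - 57.111.255.255) -> eth0
  57.110.0.0/16 (57.110.0.0 - 57.110.255.255) -> eth2
More-specific entries that do NOT match:
  57.110.175.0/27 (57.110.175.0 - 57.110.175.31) does not contain 57.110.175.130
  57.110.175.160/27 (57.110.175.160 - 57.110.175.191) does not contain 57.110.175.130
  57.110.170.0/23 (57.110.170.0 - 57.110.171.255) does not contain 57.110.175.130
  57.106.128.0/17 (57.106.128.0 - 57.106.255.255) does not contain 57.110.175.130
  61.110.128.0/17 (61.110.128.0 - 61.110.255.255) does not contain 57.110.175.130
Longest matching prefix is /16 -> interface eth2.

eth2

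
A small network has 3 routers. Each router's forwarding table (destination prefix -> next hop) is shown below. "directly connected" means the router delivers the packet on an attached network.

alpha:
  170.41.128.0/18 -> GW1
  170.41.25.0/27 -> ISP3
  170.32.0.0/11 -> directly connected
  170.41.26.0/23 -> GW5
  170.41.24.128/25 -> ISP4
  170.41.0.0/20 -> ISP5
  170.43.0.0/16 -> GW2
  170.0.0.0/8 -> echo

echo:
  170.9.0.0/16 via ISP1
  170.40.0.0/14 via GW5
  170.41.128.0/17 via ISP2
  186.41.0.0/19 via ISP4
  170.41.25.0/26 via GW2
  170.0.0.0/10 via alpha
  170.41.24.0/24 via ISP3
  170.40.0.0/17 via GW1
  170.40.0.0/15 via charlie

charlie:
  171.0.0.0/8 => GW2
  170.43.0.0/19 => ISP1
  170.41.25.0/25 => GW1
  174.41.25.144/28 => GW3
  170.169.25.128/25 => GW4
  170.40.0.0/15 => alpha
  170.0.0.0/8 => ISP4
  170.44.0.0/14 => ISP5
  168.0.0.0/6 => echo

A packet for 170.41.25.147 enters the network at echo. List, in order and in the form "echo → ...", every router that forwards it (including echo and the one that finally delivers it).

echo → charlie → alpha

At echo: longest match for 170.41.25.147 is 170.40.0.0/15 -> charlie
At charlie: longest match for 170.41.25.147 is 170.40.0.0/15 -> alpha
At alpha: longest match for 170.41.25.147 is 170.32.0.0/11 -> directly connected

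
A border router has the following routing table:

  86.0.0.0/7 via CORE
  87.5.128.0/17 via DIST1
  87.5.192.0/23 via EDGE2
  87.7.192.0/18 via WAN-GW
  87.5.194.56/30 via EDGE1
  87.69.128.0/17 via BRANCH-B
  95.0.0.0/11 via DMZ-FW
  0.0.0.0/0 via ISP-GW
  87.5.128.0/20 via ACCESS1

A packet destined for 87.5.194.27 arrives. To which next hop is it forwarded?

DIST1

Routes whose prefix contains 87.5.194.27:
  0.0.0.0/0 (default, matches everything) -> ISP-GW
  86.0.0.0/7 (86.0.0.0 - 87.255.255.255) -> CORE
  87.5.128.0/17 (87.5.128.0 - 87.5.255.255) -> DIST1
More-specific entries that do NOT match:
  87.5.194.56/30 (87.5.194.56 - 87.5.194.59) does not contain 87.5.194.27
  87.5.192.0/23 (87.5.192.0 - 87.5.193.255) does not contain 87.5.194.27
  87.5.128.0/20 (87.5.128.0 - 87.5.143.255) does not contain 87.5.194.27
  87.7.192.0/18 (87.7.192.0 - 87.7.255.255) does not contain 87.5.194.27
Longest matching prefix is /17 -> next hop DIST1.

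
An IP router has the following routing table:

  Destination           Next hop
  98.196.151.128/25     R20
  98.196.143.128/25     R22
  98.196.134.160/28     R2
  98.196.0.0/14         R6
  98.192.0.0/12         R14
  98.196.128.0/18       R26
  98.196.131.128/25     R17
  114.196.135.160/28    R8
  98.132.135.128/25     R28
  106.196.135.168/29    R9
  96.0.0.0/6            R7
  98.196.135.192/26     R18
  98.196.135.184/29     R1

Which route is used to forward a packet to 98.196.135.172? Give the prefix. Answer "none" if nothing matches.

Entries matching 98.196.135.172:
  96.0.0.0/6 (96.0.0.0 - 99.255.255.255)
  98.192.0.0/12 (98.192.0.0 - 98.207.255.255)
  98.196.0.0/14 (98.196.0.0 - 98.199.255.255)
  98.196.128.0/18 (98.196.128.0 - 98.196.191.255)
Most specific is 98.196.128.0/18.

98.196.128.0/18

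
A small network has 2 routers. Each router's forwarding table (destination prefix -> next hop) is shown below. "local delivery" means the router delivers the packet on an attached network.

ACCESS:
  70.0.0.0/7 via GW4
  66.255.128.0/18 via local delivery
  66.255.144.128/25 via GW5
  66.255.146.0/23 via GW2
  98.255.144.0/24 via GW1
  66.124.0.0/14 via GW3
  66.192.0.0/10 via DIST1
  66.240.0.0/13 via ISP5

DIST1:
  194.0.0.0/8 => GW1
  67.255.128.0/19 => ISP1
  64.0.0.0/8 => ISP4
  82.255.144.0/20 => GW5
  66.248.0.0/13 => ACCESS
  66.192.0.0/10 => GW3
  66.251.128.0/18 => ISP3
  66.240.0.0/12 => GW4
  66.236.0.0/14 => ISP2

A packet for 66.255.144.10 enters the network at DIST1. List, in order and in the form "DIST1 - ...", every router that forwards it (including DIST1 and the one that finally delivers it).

DIST1 - ACCESS

At DIST1: longest match for 66.255.144.10 is 66.248.0.0/13 -> ACCESS
At ACCESS: longest match for 66.255.144.10 is 66.255.128.0/18 -> local delivery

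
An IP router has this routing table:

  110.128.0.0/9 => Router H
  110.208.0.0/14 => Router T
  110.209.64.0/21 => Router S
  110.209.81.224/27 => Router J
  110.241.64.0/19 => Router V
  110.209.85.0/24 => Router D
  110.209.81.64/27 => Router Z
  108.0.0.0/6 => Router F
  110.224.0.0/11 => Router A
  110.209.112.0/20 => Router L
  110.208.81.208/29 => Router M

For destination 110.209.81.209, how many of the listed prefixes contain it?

Prefixes containing 110.209.81.209:
  108.0.0.0/6 (108.0.0.0 - 111.255.255.255)
  110.128.0.0/9 (110.128.0.0 - 110.255.255.255)
  110.208.0.0/14 (110.208.0.0 - 110.211.255.255)
Total matching entries: 3.

3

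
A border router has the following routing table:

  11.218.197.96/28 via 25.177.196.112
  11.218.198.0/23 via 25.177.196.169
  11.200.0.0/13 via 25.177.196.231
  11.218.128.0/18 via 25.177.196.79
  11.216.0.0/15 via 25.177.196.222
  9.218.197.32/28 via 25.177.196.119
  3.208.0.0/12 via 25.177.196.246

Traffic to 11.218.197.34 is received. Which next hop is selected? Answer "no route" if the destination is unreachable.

No entry's prefix contains 11.218.197.34; there is no default route.

no route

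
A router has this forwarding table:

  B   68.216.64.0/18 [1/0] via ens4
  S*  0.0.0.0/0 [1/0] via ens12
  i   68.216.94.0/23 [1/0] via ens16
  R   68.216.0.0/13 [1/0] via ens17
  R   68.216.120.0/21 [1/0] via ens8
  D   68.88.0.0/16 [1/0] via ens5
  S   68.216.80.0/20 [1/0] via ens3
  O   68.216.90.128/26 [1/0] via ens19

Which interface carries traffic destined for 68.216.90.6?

Routes whose prefix contains 68.216.90.6:
  0.0.0.0/0 (default, matches everything) -> ens12
  68.216.0.0/13 (68.216.0.0 - 68.223.255.255) -> ens17
  68.216.64.0/18 (68.216.64.0 - 68.216.127.255) -> ens4
  68.216.80.0/20 (68.216.80.0 - 68.216.95.255) -> ens3
More-specific entries that do NOT match:
  68.216.90.128/26 (68.216.90.128 - 68.216.90.191) does not contain 68.216.90.6
  68.216.94.0/23 (68.216.94.0 - 68.216.95.255) does not contain 68.216.90.6
  68.216.120.0/21 (68.216.120.0 - 68.216.127.255) does not contain 68.216.90.6
Longest matching prefix is /20 -> interface ens3.

ens3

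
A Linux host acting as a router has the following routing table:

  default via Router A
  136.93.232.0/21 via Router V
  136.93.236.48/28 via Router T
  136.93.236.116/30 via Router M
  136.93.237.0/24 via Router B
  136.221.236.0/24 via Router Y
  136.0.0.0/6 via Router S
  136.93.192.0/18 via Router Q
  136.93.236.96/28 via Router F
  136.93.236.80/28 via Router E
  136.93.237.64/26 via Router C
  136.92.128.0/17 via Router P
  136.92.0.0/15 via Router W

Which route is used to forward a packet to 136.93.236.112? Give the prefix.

Entries matching 136.93.236.112:
  0.0.0.0/0 (default, matches everything)
  136.0.0.0/6 (136.0.0.0 - 139.255.255.255)
  136.92.0.0/15 (136.92.0.0 - 136.93.255.255)
  136.93.192.0/18 (136.93.192.0 - 136.93.255.255)
  136.93.232.0/21 (136.93.232.0 - 136.93.239.255)
Most specific is 136.93.232.0/21.

136.93.232.0/21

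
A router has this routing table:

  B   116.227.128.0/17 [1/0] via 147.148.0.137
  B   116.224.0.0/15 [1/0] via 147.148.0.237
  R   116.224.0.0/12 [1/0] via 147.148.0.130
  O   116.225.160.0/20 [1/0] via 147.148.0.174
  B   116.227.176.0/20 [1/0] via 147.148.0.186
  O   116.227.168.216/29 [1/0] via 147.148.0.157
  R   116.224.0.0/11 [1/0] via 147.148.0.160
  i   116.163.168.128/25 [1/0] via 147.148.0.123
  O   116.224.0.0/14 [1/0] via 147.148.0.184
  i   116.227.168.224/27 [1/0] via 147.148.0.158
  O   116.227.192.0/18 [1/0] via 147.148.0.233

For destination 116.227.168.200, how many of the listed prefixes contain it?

4

Prefixes containing 116.227.168.200:
  116.224.0.0/11 (116.224.0.0 - 116.255.255.255)
  116.224.0.0/12 (116.224.0.0 - 116.239.255.255)
  116.224.0.0/14 (116.224.0.0 - 116.227.255.255)
  116.227.128.0/17 (116.227.128.0 - 116.227.255.255)
Total matching entries: 4.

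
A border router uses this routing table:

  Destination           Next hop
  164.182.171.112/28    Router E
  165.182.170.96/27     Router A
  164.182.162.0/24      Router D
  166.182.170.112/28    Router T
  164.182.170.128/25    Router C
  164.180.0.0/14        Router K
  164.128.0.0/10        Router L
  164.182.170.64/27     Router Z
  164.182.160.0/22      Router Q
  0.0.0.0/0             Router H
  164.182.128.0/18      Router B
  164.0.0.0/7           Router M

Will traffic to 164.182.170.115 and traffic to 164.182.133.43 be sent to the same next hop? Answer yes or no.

164.182.170.115: longest match 164.182.128.0/18 -> Router B
164.182.133.43: longest match 164.182.128.0/18 -> Router B

yes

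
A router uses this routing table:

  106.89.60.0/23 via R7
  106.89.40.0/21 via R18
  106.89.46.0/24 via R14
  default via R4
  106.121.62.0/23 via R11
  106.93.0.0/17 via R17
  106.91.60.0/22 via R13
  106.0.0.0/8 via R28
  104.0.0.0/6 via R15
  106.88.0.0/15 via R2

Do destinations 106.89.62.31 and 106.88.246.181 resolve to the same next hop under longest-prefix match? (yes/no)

106.89.62.31: longest match 106.88.0.0/15 -> R2
106.88.246.181: longest match 106.88.0.0/15 -> R2

yes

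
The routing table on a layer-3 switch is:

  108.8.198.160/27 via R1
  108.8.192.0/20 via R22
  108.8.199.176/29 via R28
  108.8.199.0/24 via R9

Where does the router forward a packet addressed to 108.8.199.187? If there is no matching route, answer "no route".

R9

Routes whose prefix contains 108.8.199.187:
  108.8.192.0/20 (108.8.192.0 - 108.8.207.255) -> R22
  108.8.199.0/24 (108.8.199.0 - 108.8.199.255) -> R9
More-specific entries that do NOT match:
  108.8.199.176/29 (108.8.199.176 - 108.8.199.183) does not contain 108.8.199.187
  108.8.198.160/27 (108.8.198.160 - 108.8.198.191) does not contain 108.8.199.187
Longest matching prefix is /24 -> next hop R9.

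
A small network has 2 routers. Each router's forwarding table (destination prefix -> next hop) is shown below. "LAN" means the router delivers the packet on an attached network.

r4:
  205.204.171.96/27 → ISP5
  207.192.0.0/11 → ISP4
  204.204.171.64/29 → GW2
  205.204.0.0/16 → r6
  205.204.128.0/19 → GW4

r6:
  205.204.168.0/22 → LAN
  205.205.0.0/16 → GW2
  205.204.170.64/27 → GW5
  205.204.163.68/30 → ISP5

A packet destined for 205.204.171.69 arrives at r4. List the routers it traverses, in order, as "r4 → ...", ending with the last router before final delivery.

At r4: longest match for 205.204.171.69 is 205.204.0.0/16 -> r6
At r6: longest match for 205.204.171.69 is 205.204.168.0/22 -> LAN

r4 → r6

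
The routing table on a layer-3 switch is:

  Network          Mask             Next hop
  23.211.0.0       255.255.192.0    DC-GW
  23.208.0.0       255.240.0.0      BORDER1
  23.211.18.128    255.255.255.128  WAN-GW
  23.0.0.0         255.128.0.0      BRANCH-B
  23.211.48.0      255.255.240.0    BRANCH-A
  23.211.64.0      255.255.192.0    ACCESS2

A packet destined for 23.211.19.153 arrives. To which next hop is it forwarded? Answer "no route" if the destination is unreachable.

Routes whose prefix contains 23.211.19.153:
  23.208.0.0/12 (23.208.0.0 - 23.223.255.255) -> BORDER1
  23.211.0.0/18 (23.211.0.0 - 23.211.63.255) -> DC-GW
More-specific entries that do NOT match:
  23.211.18.128/25 (23.211.18.128 - 23.211.18.255) does not contain 23.211.19.153
  23.211.48.0/20 (23.211.48.0 - 23.211.63.255) does not contain 23.211.19.153
Longest matching prefix is /18 -> next hop DC-GW.

DC-GW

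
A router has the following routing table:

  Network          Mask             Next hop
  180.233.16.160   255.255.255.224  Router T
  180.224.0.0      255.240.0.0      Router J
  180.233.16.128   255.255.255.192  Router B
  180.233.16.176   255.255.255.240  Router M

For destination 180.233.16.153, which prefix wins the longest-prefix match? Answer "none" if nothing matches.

180.233.16.128/26

Entries matching 180.233.16.153:
  180.224.0.0/12 (180.224.0.0 - 180.239.255.255)
  180.233.16.128/26 (180.233.16.128 - 180.233.16.191)
Most specific is 180.233.16.128/26.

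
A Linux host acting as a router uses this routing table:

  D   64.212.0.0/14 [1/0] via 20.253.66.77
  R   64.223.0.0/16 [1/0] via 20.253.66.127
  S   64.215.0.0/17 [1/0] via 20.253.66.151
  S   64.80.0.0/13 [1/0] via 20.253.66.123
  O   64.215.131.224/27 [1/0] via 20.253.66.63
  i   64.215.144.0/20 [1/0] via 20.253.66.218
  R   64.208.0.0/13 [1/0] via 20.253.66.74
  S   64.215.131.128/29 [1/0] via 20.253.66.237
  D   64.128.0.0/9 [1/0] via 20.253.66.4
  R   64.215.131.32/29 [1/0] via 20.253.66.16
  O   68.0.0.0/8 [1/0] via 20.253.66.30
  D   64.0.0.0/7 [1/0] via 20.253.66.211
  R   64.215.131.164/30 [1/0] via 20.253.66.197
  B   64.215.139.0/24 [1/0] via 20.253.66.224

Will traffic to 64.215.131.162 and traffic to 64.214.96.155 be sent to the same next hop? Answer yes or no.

yes

64.215.131.162: longest match 64.212.0.0/14 -> 20.253.66.77
64.214.96.155: longest match 64.212.0.0/14 -> 20.253.66.77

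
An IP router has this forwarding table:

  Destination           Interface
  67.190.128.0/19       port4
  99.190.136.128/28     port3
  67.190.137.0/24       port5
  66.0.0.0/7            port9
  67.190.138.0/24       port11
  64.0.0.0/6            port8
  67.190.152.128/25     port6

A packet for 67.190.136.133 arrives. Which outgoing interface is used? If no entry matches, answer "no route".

port4

Routes whose prefix contains 67.190.136.133:
  64.0.0.0/6 (64.0.0.0 - 67.255.255.255) -> port8
  66.0.0.0/7 (66.0.0.0 - 67.255.255.255) -> port9
  67.190.128.0/19 (67.190.128.0 - 67.190.159.255) -> port4
More-specific entries that do NOT match:
  99.190.136.128/28 (99.190.136.128 - 99.190.136.143) does not contain 67.190.136.133
  67.190.152.128/25 (67.190.152.128 - 67.190.152.255) does not contain 67.190.136.133
  67.190.137.0/24 (67.190.137.0 - 67.190.137.255) does not contain 67.190.136.133
  67.190.138.0/24 (67.190.138.0 - 67.190.138.255) does not contain 67.190.136.133
Longest matching prefix is /19 -> interface port4.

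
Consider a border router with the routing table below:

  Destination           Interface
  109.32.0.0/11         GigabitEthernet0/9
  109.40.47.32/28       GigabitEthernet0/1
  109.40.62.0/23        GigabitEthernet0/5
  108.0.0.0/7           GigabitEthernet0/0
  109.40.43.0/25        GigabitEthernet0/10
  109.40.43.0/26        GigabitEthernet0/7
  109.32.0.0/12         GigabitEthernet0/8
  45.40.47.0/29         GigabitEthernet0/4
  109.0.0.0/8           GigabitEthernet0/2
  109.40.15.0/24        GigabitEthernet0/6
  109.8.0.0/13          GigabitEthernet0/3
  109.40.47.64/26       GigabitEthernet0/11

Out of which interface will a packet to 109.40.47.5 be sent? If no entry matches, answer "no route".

Routes whose prefix contains 109.40.47.5:
  108.0.0.0/7 (108.0.0.0 - 109.255.255.255) -> GigabitEthernet0/0
  109.0.0.0/8 (109.0.0.0 - 109.255.255.255) -> GigabitEthernet0/2
  109.32.0.0/11 (109.32.0.0 - 109.63.255.255) -> GigabitEthernet0/9
  109.32.0.0/12 (109.32.0.0 - 109.47.255.255) -> GigabitEthernet0/8
More-specific entries that do NOT match:
  45.40.47.0/29 (45.40.47.0 - 45.40.47.7) does not contain 109.40.47.5
  109.40.47.32/28 (109.40.47.32 - 109.40.47.47) does not contain 109.40.47.5
  109.40.43.0/26 (109.40.43.0 - 109.40.43.63) does not contain 109.40.47.5
  109.40.47.64/26 (109.40.47.64 - 109.40.47.127) does not contain 109.40.47.5
  109.40.43.0/25 (109.40.43.0 - 109.40.43.127) does not contain 109.40.47.5
  109.40.15.0/24 (109.40.15.0 - 109.40.15.255) does not contain 109.40.47.5
  109.40.62.0/23 (109.40.62.0 - 109.40.63.255) does not contain 109.40.47.5
  109.8.0.0/13 (109.8.0.0 - 109.15.255.255) does not contain 109.40.47.5
Longest matching prefix is /12 -> interface GigabitEthernet0/8.

GigabitEthernet0/8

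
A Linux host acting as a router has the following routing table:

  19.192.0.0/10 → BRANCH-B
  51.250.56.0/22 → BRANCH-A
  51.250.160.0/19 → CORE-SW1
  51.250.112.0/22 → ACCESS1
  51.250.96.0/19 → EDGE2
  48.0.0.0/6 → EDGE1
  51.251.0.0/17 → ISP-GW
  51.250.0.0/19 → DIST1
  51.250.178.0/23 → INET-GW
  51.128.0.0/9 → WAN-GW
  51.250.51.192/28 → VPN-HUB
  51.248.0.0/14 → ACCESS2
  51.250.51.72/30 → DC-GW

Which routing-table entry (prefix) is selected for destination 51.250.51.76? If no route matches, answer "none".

51.248.0.0/14

Entries matching 51.250.51.76:
  48.0.0.0/6 (48.0.0.0 - 51.255.255.255)
  51.128.0.0/9 (51.128.0.0 - 51.255.255.255)
  51.248.0.0/14 (51.248.0.0 - 51.251.255.255)
Most specific is 51.248.0.0/14.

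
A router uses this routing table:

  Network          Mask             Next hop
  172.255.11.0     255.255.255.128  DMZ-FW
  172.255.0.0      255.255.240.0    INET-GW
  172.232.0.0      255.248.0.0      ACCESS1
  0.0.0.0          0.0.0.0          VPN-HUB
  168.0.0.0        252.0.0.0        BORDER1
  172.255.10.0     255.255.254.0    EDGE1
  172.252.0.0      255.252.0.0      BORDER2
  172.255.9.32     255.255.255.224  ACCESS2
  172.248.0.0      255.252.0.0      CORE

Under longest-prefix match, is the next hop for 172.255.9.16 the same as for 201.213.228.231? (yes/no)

172.255.9.16: longest match 172.255.0.0/20 -> INET-GW
201.213.228.231: longest match 0.0.0.0/0 -> VPN-HUB

no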